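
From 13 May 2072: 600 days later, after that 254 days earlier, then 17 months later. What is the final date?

September 24, 2074

Advancing 600 days from May 13, 2072:
May has 31 days, so 31 − 13 = 18 days remain after May 13, 2072; 600 − 18 = 582 left.
June 2072 has 30 days: 582 − 30 = 552 left.
July 2072 has 31 days: 552 − 31 = 521 left.
August 2072 has 31 days: 521 − 31 = 490 left.
September 2072 has 30 days: 490 − 30 = 460 left.
October 2072 has 31 days: 460 − 31 = 429 left.
November 2072 has 30 days: 429 − 30 = 399 left.
December 2072 has 31 days: 399 − 31 = 368 left.
January 2073 has 31 days: 368 − 31 = 337 left.
February 2073 has 28 days (2073 is not a leap year): 337 − 28 = 309 left.
March 2073 has 31 days: 309 − 31 = 278 left.
April 2073 has 30 days: 278 − 30 = 248 left.
May 2073 has 31 days: 248 − 31 = 217 left.
June 2073 has 30 days: 217 − 30 = 187 left.
July 2073 has 31 days: 187 − 31 = 156 left.
August 2073 has 31 days: 156 − 31 = 125 left.
September 2073 has 30 days: 125 − 30 = 95 left.
October 2073 has 31 days: 95 − 31 = 64 left.
November 2073 has 30 days: 64 − 30 = 34 left.
December 2073 has 31 days: 34 − 31 = 3 left.
3 days into January 2074 → January 3, 2074.
Subtracting 254 days from January 3, 2074:
Going back 3 days from January 3, 2074 reaches the end of the previous month; 254 − 3 = 251 left.
December 2073 has 31 days: 251 − 31 = 220 left.
November 2073 has 30 days: 220 − 30 = 190 left.
October 2073 has 31 days: 190 − 31 = 159 left.
September 2073 has 30 days: 159 − 30 = 129 left.
August 2073 has 31 days: 129 − 31 = 98 left.
July 2073 has 31 days: 98 − 31 = 67 left.
June 2073 has 30 days: 67 − 30 = 37 left.
May 2073 has 31 days: 37 − 31 = 6 left.
April 2073 has 30 days; 30 − 6 = 24 → April 24, 2073.
Adding 17 months from April 24, 2073:
month 4 + 17 = 21, which is month 9 of year 2074 → September 2074.
Day 24 is valid in September, giving September 24, 2074.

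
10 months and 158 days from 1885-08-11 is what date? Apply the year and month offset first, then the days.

November 16, 1886

Counting forward 10 months and 158 days from August 11, 1885: first the month/year part, then the days.
month 8 + 10 = 18, which is month 6 of year 1886 → June 1886.
Day 11 is valid in June, giving June 11, 1886.
Now add 158 days from June 11, 1886.
June has 30 days, so 30 − 11 = 19 days remain after June 11, 1886; 158 − 19 = 139 left.
July 1886 has 31 days: 139 − 31 = 108 left.
August 1886 has 31 days: 108 − 31 = 77 left.
September 1886 has 30 days: 77 − 30 = 47 left.
October 1886 has 31 days: 47 − 31 = 16 left.
16 days into November 1886 → November 16, 1886.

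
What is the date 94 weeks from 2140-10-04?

Counting forward 94 weeks = 658 days from October 4, 2140.
October has 31 days, so 31 − 4 = 27 days remain after October 4, 2140; 658 − 27 = 631 left.
November 2140 has 30 days: 631 − 30 = 601 left.
December 2140 has 31 days: 601 − 31 = 570 left.
January 2141 has 31 days: 570 − 31 = 539 left.
February 2141 has 28 days (2141 is not a leap year): 539 − 28 = 511 left.
March 2141 has 31 days: 511 − 31 = 480 left.
April 2141 has 30 days: 480 − 30 = 450 left.
May 2141 has 31 days: 450 − 31 = 419 left.
June 2141 has 30 days: 419 − 30 = 389 left.
July 2141 has 31 days: 389 − 31 = 358 left.
August 2141 has 31 days: 358 − 31 = 327 left.
September 2141 has 30 days: 327 − 30 = 297 left.
October 2141 has 31 days: 297 − 31 = 266 left.
November 2141 has 30 days: 266 − 30 = 236 left.
December 2141 has 31 days: 236 − 31 = 205 left.
January 2142 has 31 days: 205 − 31 = 174 left.
February 2142 has 28 days (2142 is not a leap year): 174 − 28 = 146 left.
March 2142 has 31 days: 146 − 31 = 115 left.
April 2142 has 30 days: 115 − 30 = 85 left.
May 2142 has 31 days: 85 − 31 = 54 left.
June 2142 has 30 days: 54 − 30 = 24 left.
24 days into July 2142 → July 24, 2142.

July 24, 2142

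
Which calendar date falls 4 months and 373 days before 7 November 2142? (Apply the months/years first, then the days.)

June 29, 2141

Counting back 4 months and 373 days from November 7, 2142: first the month/year part, then the days.
month 11 − 4 = 7 → July 2142.
Day 7 is valid in July, giving July 7, 2142.
Now subtract 373 days from July 7, 2142.
Going back 7 days from July 7, 2142 reaches the end of the previous month; 373 − 7 = 366 left.
June 2142 has 30 days: 366 − 30 = 336 left.
May 2142 has 31 days: 336 − 31 = 305 left.
April 2142 has 30 days: 305 − 30 = 275 left.
March 2142 has 31 days: 275 − 31 = 244 left.
February 2142 has 28 days (2142 is not a leap year): 244 − 28 = 216 left.
January 2142 has 31 days: 216 − 31 = 185 left.
December 2141 has 31 days: 185 − 31 = 154 left.
November 2141 has 30 days: 154 − 30 = 124 left.
October 2141 has 31 days: 124 − 31 = 93 left.
September 2141 has 30 days: 93 − 30 = 63 left.
August 2141 has 31 days: 63 − 31 = 32 left.
July 2141 has 31 days: 32 − 31 = 1 left.
June 2141 has 30 days; 30 − 1 = 29 → June 29, 2141.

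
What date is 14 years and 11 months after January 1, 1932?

December 1, 1946

Advancing 14 years and 11 months from January 1, 1932.
+14 years → 1946; month 1 + 11 = 12 → December 1946.
Day 1 is valid in December, giving December 1, 1946.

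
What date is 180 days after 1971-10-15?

Adding 180 days from October 15, 1971.
October has 31 days, so 31 − 15 = 16 days remain after October 15, 1971; 180 − 16 = 164 left.
November 1971 has 30 days: 164 − 30 = 134 left.
December 1971 has 31 days: 134 − 31 = 103 left.
January 1972 has 31 days: 103 − 31 = 72 left.
February 1972 has 29 days (1972 is a leap year): 72 − 29 = 43 left.
March 1972 has 31 days: 43 − 31 = 12 left.
12 days into April 1972 → April 12, 1972.

April 12, 1972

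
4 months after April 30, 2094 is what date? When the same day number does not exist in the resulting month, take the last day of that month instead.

August 30, 2094

Adding 4 months from April 30, 2094.
month 4 + 4 = 8 → August 2094.
Day 30 is valid in August, giving August 30, 2094.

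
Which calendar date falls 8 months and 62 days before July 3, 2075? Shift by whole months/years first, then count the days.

Counting back 8 months and 62 days from July 3, 2075: first the month/year part, then the days.
month 7 − 8 = -1, which is month 11 of year 2074 → November 2074.
Day 3 is valid in November, giving November 3, 2074.
Now subtract 62 days from November 3, 2074.
Going back 3 days from November 3, 2074 reaches the end of the previous month; 62 − 3 = 59 left.
October 2074 has 31 days: 59 − 31 = 28 left.
September 2074 has 30 days; 30 − 28 = 2 → September 2, 2074.

September 2, 2074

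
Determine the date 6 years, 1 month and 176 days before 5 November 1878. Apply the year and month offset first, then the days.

April 12, 1872

Counting back 6 years, 1 month and 176 days from November 5, 1878: first the month/year part, then the days.
-6 years → 1872; month 11 − 1 = 10 → October 1872.
Day 5 is valid in October, giving October 5, 1872.
Now subtract 176 days from October 5, 1872.
Going back 5 days from October 5, 1872 reaches the end of the previous month; 176 − 5 = 171 left.
September 1872 has 30 days: 171 − 30 = 141 left.
August 1872 has 31 days: 141 − 31 = 110 left.
July 1872 has 31 days: 110 − 31 = 79 left.
June 1872 has 30 days: 79 − 30 = 49 left.
May 1872 has 31 days: 49 − 31 = 18 left.
April 1872 has 30 days; 30 − 18 = 12 → April 12, 1872.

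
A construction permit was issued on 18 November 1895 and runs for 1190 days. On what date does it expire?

February 20, 1899

Adding 1190 days from November 18, 1895.
November has 30 days, so 30 − 18 = 12 days remain after November 18, 1895; 1190 − 12 = 1178 left.
December 1895 has 31 days: 1178 − 31 = 1147 left.
January 1896 has 31 days: 1147 − 31 = 1116 left.
February 1896 has 29 days (1896 is a leap year): 1116 − 29 = 1087 left.
March 1896 has 31 days: 1087 − 31 = 1056 left.
April 1896 has 30 days: 1056 − 30 = 1026 left.
May 1896 has 31 days: 1026 − 31 = 995 left.
June 1896 has 30 days: 995 − 30 = 965 left.
July 1896 has 31 days: 965 − 31 = 934 left.
August 1896 has 31 days: 934 − 31 = 903 left.
September 1896 has 30 days: 903 − 30 = 873 left.
October 1896 has 31 days: 873 − 31 = 842 left.
November 1896 has 30 days: 842 − 30 = 812 left.
December 1896 has 31 days: 812 − 31 = 781 left.
January 1897 has 31 days: 781 − 31 = 750 left.
February 1897 has 28 days (1897 is not a leap year): 750 − 28 = 722 left.
March 1897 has 31 days: 722 − 31 = 691 left.
April 1897 has 30 days: 691 − 30 = 661 left.
May 1897 has 31 days: 661 − 31 = 630 left.
June 1897 has 30 days: 630 − 30 = 600 left.
July 1897 has 31 days: 600 − 31 = 569 left.
August 1897 has 31 days: 569 − 31 = 538 left.
September 1897 has 30 days: 538 − 30 = 508 left.
October 1897 has 31 days: 508 − 31 = 477 left.
November 1897 has 30 days: 477 − 30 = 447 left.
December 1897 has 31 days: 447 − 31 = 416 left.
January 1898 has 31 days: 416 − 31 = 385 left.
February 1898 has 28 days (1898 is not a leap year): 385 − 28 = 357 left.
March 1898 has 31 days: 357 − 31 = 326 left.
April 1898 has 30 days: 326 − 30 = 296 left.
May 1898 has 31 days: 296 − 31 = 265 left.
June 1898 has 30 days: 265 − 30 = 235 left.
July 1898 has 31 days: 235 − 31 = 204 left.
August 1898 has 31 days: 204 − 31 = 173 left.
September 1898 has 30 days: 173 − 30 = 143 left.
October 1898 has 31 days: 143 − 31 = 112 left.
November 1898 has 30 days: 112 − 30 = 82 left.
December 1898 has 31 days: 82 − 31 = 51 left.
January 1899 has 31 days: 51 − 31 = 20 left.
20 days into February 1899 → February 20, 1899.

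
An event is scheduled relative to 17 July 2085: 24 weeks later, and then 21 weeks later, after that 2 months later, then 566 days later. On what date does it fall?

Adding 24 weeks (= 168 days) from July 17, 2085:
July has 31 days, so 31 − 17 = 14 days remain after July 17, 2085; 168 − 14 = 154 left.
August 2085 has 31 days: 154 − 31 = 123 left.
September 2085 has 30 days: 123 − 30 = 93 left.
October 2085 has 31 days: 93 − 31 = 62 left.
November 2085 has 30 days: 62 − 30 = 32 left.
December 2085 has 31 days: 32 − 31 = 1 left.
1 day into January 2086 → January 1, 2086.
Advancing 21 weeks (= 147 days) from January 1, 2086:
January has 31 days, so 31 − 1 = 30 days remain after January 1, 2086; 147 − 30 = 117 left.
February 2086 has 28 days (2086 is not a leap year): 117 − 28 = 89 left.
March 2086 has 31 days: 89 − 31 = 58 left.
April 2086 has 30 days: 58 − 30 = 28 left.
28 days into May 2086 → May 28, 2086.
Adding 2 months from May 28, 2086:
month 5 + 2 = 7 → July 2086.
Day 28 is valid in July, giving July 28, 2086.
Adding 566 days from July 28, 2086:
July has 31 days, so 31 − 28 = 3 days remain after July 28, 2086; 566 − 3 = 563 left.
August 2086 has 31 days: 563 − 31 = 532 left.
September 2086 has 30 days: 532 − 30 = 502 left.
October 2086 has 31 days: 502 − 31 = 471 left.
November 2086 has 30 days: 471 − 30 = 441 left.
December 2086 has 31 days: 441 − 31 = 410 left.
January 2087 has 31 days: 410 − 31 = 379 left.
February 2087 has 28 days (2087 is not a leap year): 379 − 28 = 351 left.
March 2087 has 31 days: 351 − 31 = 320 left.
April 2087 has 30 days: 320 − 30 = 290 left.
May 2087 has 31 days: 290 − 31 = 259 left.
June 2087 has 30 days: 259 − 30 = 229 left.
July 2087 has 31 days: 229 − 31 = 198 left.
August 2087 has 31 days: 198 − 31 = 167 left.
September 2087 has 30 days: 167 − 30 = 137 left.
October 2087 has 31 days: 137 − 31 = 106 left.
November 2087 has 30 days: 106 − 30 = 76 left.
December 2087 has 31 days: 76 − 31 = 45 left.
January 2088 has 31 days: 45 − 31 = 14 left.
14 days into February 2088 → February 14, 2088.

February 14, 2088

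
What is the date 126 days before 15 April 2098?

December 10, 2097

Subtracting 126 days from April 15, 2098.
Going back 15 days from April 15, 2098 reaches the end of the previous month; 126 − 15 = 111 left.
March 2098 has 31 days: 111 − 31 = 80 left.
February 2098 has 28 days (2098 is not a leap year): 80 − 28 = 52 left.
January 2098 has 31 days: 52 − 31 = 21 left.
December 2097 has 31 days; 31 − 21 = 10 → December 10, 2097.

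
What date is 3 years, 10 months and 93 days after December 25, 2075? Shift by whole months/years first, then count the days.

Adding 3 years, 10 months and 93 days from December 25, 2075: first the month/year part, then the days.
+3 years → 2078; month 12 + 10 = 22, which is month 10 of year 2079 → October 2079.
Day 25 is valid in October, giving October 25, 2079.
Now add 93 days from October 25, 2079.
October has 31 days, so 31 − 25 = 6 days remain after October 25, 2079; 93 − 6 = 87 left.
November 2079 has 30 days: 87 − 30 = 57 left.
December 2079 has 31 days: 57 − 31 = 26 left.
26 days into January 2080 → January 26, 2080.

January 26, 2080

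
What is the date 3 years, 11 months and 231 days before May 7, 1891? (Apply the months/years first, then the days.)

October 19, 1886

Counting back 3 years, 11 months and 231 days from May 7, 1891: first the month/year part, then the days.
-3 years → 1888; month 5 − 11 = -6, which is month 6 of year 1887 → June 1887.
Day 7 is valid in June, giving June 7, 1887.
Now subtract 231 days from June 7, 1887.
Going back 7 days from June 7, 1887 reaches the end of the previous month; 231 − 7 = 224 left.
May 1887 has 31 days: 224 − 31 = 193 left.
April 1887 has 30 days: 193 − 30 = 163 left.
March 1887 has 31 days: 163 − 31 = 132 left.
February 1887 has 28 days (1887 is not a leap year): 132 − 28 = 104 left.
January 1887 has 31 days: 104 − 31 = 73 left.
December 1886 has 31 days: 73 − 31 = 42 left.
November 1886 has 30 days: 42 − 30 = 12 left.
October 1886 has 31 days; 31 − 12 = 19 → October 19, 1886.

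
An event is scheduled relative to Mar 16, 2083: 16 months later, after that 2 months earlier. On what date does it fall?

May 16, 2084

Counting forward 16 months from March 16, 2083:
month 3 + 16 = 19, which is month 7 of year 2084 → July 2084.
Day 16 is valid in July, giving July 16, 2084.
Going back 2 months from July 16, 2084:
month 7 − 2 = 5 → May 2084.
Day 16 is valid in May, giving May 16, 2084.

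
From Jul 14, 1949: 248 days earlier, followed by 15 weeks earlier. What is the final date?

Going back 248 days from July 14, 1949:
Going back 14 days from July 14, 1949 reaches the end of the previous month; 248 − 14 = 234 left.
June 1949 has 30 days: 234 − 30 = 204 left.
May 1949 has 31 days: 204 − 31 = 173 left.
April 1949 has 30 days: 173 − 30 = 143 left.
March 1949 has 31 days: 143 − 31 = 112 left.
February 1949 has 28 days (1949 is not a leap year): 112 − 28 = 84 left.
January 1949 has 31 days: 84 − 31 = 53 left.
December 1948 has 31 days: 53 − 31 = 22 left.
November 1948 has 30 days; 30 − 22 = 8 → November 8, 1948.
Going back 15 weeks (= 105 days) from November 8, 1948:
Going back 8 days from November 8, 1948 reaches the end of the previous month; 105 − 8 = 97 left.
October 1948 has 31 days: 97 − 31 = 66 left.
September 1948 has 30 days: 66 − 30 = 36 left.
August 1948 has 31 days: 36 − 31 = 5 left.
July 1948 has 31 days; 31 − 5 = 26 → July 26, 1948.

July 26, 1948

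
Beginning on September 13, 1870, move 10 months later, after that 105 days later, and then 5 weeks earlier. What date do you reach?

September 21, 1871

Counting forward 10 months from September 13, 1870:
month 9 + 10 = 19, which is month 7 of year 1871 → July 1871.
Day 13 is valid in July, giving July 13, 1871.
Advancing 105 days from July 13, 1871:
July has 31 days, so 31 − 13 = 18 days remain after July 13, 1871; 105 − 18 = 87 left.
August 1871 has 31 days: 87 − 31 = 56 left.
September 1871 has 30 days: 56 − 30 = 26 left.
26 days into October 1871 → October 26, 1871.
Going back 5 weeks (= 35 days) from October 26, 1871:
Going back 26 days from October 26, 1871 reaches the end of the previous month; 35 − 26 = 9 left.
September 1871 has 30 days; 30 − 9 = 21 → September 21, 1871.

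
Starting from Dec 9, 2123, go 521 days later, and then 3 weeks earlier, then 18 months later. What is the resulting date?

October 22, 2126

Counting forward 521 days from December 9, 2123:
December has 31 days, so 31 − 9 = 22 days remain after December 9, 2123; 521 − 22 = 499 left.
January 2124 has 31 days: 499 − 31 = 468 left.
February 2124 has 29 days (2124 is a leap year): 468 − 29 = 439 left.
March 2124 has 31 days: 439 − 31 = 408 left.
April 2124 has 30 days: 408 − 30 = 378 left.
May 2124 has 31 days: 378 − 31 = 347 left.
June 2124 has 30 days: 347 − 30 = 317 left.
July 2124 has 31 days: 317 − 31 = 286 left.
August 2124 has 31 days: 286 − 31 = 255 left.
September 2124 has 30 days: 255 − 30 = 225 left.
October 2124 has 31 days: 225 − 31 = 194 left.
November 2124 has 30 days: 194 − 30 = 164 left.
December 2124 has 31 days: 164 − 31 = 133 left.
January 2125 has 31 days: 133 − 31 = 102 left.
February 2125 has 28 days (2125 is not a leap year): 102 − 28 = 74 left.
March 2125 has 31 days: 74 − 31 = 43 left.
April 2125 has 30 days: 43 − 30 = 13 left.
13 days into May 2125 → May 13, 2125.
Subtracting 3 weeks (= 21 days) from May 13, 2125:
Going back 13 days from May 13, 2125 reaches the end of the previous month; 21 − 13 = 8 left.
April 2125 has 30 days; 30 − 8 = 22 → April 22, 2125.
Advancing 18 months from April 22, 2125:
month 4 + 18 = 22, which is month 10 of year 2126 → October 2126.
Day 22 is valid in October, giving October 22, 2126.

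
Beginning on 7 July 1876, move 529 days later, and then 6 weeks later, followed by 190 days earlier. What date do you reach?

July 23, 1877

Counting forward 529 days from July 7, 1876:
July has 31 days, so 31 − 7 = 24 days remain after July 7, 1876; 529 − 24 = 505 left.
August 1876 has 31 days: 505 − 31 = 474 left.
September 1876 has 30 days: 474 − 30 = 444 left.
October 1876 has 31 days: 444 − 31 = 413 left.
November 1876 has 30 days: 413 − 30 = 383 left.
December 1876 has 31 days: 383 − 31 = 352 left.
January 1877 has 31 days: 352 − 31 = 321 left.
February 1877 has 28 days (1877 is not a leap year): 321 − 28 = 293 left.
March 1877 has 31 days: 293 − 31 = 262 left.
April 1877 has 30 days: 262 − 30 = 232 left.
May 1877 has 31 days: 232 − 31 = 201 left.
June 1877 has 30 days: 201 − 30 = 171 left.
July 1877 has 31 days: 171 − 31 = 140 left.
August 1877 has 31 days: 140 − 31 = 109 left.
September 1877 has 30 days: 109 − 30 = 79 left.
October 1877 has 31 days: 79 − 31 = 48 left.
November 1877 has 30 days: 48 − 30 = 18 left.
18 days into December 1877 → December 18, 1877.
Advancing 6 weeks (= 42 days) from December 18, 1877:
December has 31 days, so 31 − 18 = 13 days remain after December 18, 1877; 42 − 13 = 29 left.
29 days into January 1878 → January 29, 1878.
Going back 190 days from January 29, 1878:
Going back 29 days from January 29, 1878 reaches the end of the previous month; 190 − 29 = 161 left.
December 1877 has 31 days: 161 − 31 = 130 left.
November 1877 has 30 days: 130 − 30 = 100 left.
October 1877 has 31 days: 100 − 31 = 69 left.
September 1877 has 30 days: 69 − 30 = 39 left.
August 1877 has 31 days: 39 − 31 = 8 left.
July 1877 has 31 days; 31 − 8 = 23 → July 23, 1877.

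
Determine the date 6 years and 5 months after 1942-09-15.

February 15, 1949

Adding 6 years and 5 months from September 15, 1942.
+6 years → 1948; month 9 + 5 = 14, which is month 2 of year 1949 → February 1949.
Day 15 is valid in February, giving February 15, 1949.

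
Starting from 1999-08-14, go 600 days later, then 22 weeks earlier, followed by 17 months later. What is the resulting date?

Counting forward 600 days from August 14, 1999:
August has 31 days, so 31 − 14 = 17 days remain after August 14, 1999; 600 − 17 = 583 left.
September 1999 has 30 days: 583 − 30 = 553 left.
October 1999 has 31 days: 553 − 31 = 522 left.
November 1999 has 30 days: 522 − 30 = 492 left.
December 1999 has 31 days: 492 − 31 = 461 left.
January 2000 has 31 days: 461 − 31 = 430 left.
February 2000 has 29 days (2000 is a leap year (divisible by 400)): 430 − 29 = 401 left.
March 2000 has 31 days: 401 − 31 = 370 left.
April 2000 has 30 days: 370 − 30 = 340 left.
May 2000 has 31 days: 340 − 31 = 309 left.
June 2000 has 30 days: 309 − 30 = 279 left.
July 2000 has 31 days: 279 − 31 = 248 left.
August 2000 has 31 days: 248 − 31 = 217 left.
September 2000 has 30 days: 217 − 30 = 187 left.
October 2000 has 31 days: 187 − 31 = 156 left.
November 2000 has 30 days: 156 − 30 = 126 left.
December 2000 has 31 days: 126 − 31 = 95 left.
January 2001 has 31 days: 95 − 31 = 64 left.
February 2001 has 28 days (2001 is not a leap year): 64 − 28 = 36 left.
March 2001 has 31 days: 36 − 31 = 5 left.
5 days into April 2001 → April 5, 2001.
Counting back 22 weeks (= 154 days) from April 5, 2001:
Going back 5 days from April 5, 2001 reaches the end of the previous month; 154 − 5 = 149 left.
March 2001 has 31 days: 149 − 31 = 118 left.
February 2001 has 28 days (2001 is not a leap year): 118 − 28 = 90 left.
January 2001 has 31 days: 90 − 31 = 59 left.
December 2000 has 31 days: 59 − 31 = 28 left.
November 2000 has 30 days; 30 − 28 = 2 → November 2, 2000.
Adding 17 months from November 2, 2000:
month 11 + 17 = 28, which is month 4 of year 2002 → April 2002.
Day 2 is valid in April, giving April 2, 2002.

April 2, 2002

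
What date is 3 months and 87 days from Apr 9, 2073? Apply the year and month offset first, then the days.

October 4, 2073

Counting forward 3 months and 87 days from April 9, 2073: first the month/year part, then the days.
month 4 + 3 = 7 → July 2073.
Day 9 is valid in July, giving July 9, 2073.
Now add 87 days from July 9, 2073.
July has 31 days, so 31 − 9 = 22 days remain after July 9, 2073; 87 − 22 = 65 left.
August 2073 has 31 days: 65 − 31 = 34 left.
September 2073 has 30 days: 34 − 30 = 4 left.
4 days into October 2073 → October 4, 2073.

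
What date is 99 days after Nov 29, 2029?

March 8, 2030

Adding 99 days from November 29, 2029.
November has 30 days, so 30 − 29 = 1 day remains after November 29, 2029; 99 − 1 = 98 left.
December 2029 has 31 days: 98 − 31 = 67 left.
January 2030 has 31 days: 67 − 31 = 36 left.
February 2030 has 28 days (2030 is not a leap year): 36 − 28 = 8 left.
8 days into March 2030 → March 8, 2030.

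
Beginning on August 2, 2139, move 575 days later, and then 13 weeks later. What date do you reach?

Advancing 575 days from August 2, 2139:
August has 31 days, so 31 − 2 = 29 days remain after August 2, 2139; 575 − 29 = 546 left.
September 2139 has 30 days: 546 − 30 = 516 left.
October 2139 has 31 days: 516 − 31 = 485 left.
November 2139 has 30 days: 485 − 30 = 455 left.
December 2139 has 31 days: 455 − 31 = 424 left.
January 2140 has 31 days: 424 − 31 = 393 left.
February 2140 has 29 days (2140 is a leap year): 393 − 29 = 364 left.
March 2140 has 31 days: 364 − 31 = 333 left.
April 2140 has 30 days: 333 − 30 = 303 left.
May 2140 has 31 days: 303 − 31 = 272 left.
June 2140 has 30 days: 272 − 30 = 242 left.
July 2140 has 31 days: 242 − 31 = 211 left.
August 2140 has 31 days: 211 − 31 = 180 left.
September 2140 has 30 days: 180 − 30 = 150 left.
October 2140 has 31 days: 150 − 31 = 119 left.
November 2140 has 30 days: 119 − 30 = 89 left.
December 2140 has 31 days: 89 − 31 = 58 left.
January 2141 has 31 days: 58 − 31 = 27 left.
27 days into February 2141 → February 27, 2141.
Advancing 13 weeks (= 91 days) from February 27, 2141:
February has 28 days, so 28 − 27 = 1 day remains after February 27, 2141; 91 − 1 = 90 left.
March 2141 has 31 days: 90 − 31 = 59 left.
April 2141 has 30 days: 59 − 30 = 29 left.
29 days into May 2141 → May 29, 2141.

May 29, 2141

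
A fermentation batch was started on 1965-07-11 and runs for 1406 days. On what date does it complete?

May 17, 1969

Adding 1406 days from July 11, 1965.
July has 31 days, so 31 − 11 = 20 days remain after July 11, 1965; 1406 − 20 = 1386 left.
August 1965 has 31 days: 1386 − 31 = 1355 left.
September 1965 has 30 days: 1355 − 30 = 1325 left.
October 1965 has 31 days: 1325 − 31 = 1294 left.
November 1965 has 30 days: 1294 − 30 = 1264 left.
December 1965 has 31 days: 1264 − 31 = 1233 left.
January 1966 has 31 days: 1233 − 31 = 1202 left.
February 1966 has 28 days (1966 is not a leap year): 1202 − 28 = 1174 left.
March 1966 has 31 days: 1174 − 31 = 1143 left.
April 1966 has 30 days: 1143 − 30 = 1113 left.
May 1966 has 31 days: 1113 − 31 = 1082 left.
June 1966 has 30 days: 1082 − 30 = 1052 left.
July 1966 has 31 days: 1052 − 31 = 1021 left.
August 1966 has 31 days: 1021 − 31 = 990 left.
September 1966 has 30 days: 990 − 30 = 960 left.
October 1966 has 31 days: 960 − 31 = 929 left.
November 1966 has 30 days: 929 − 30 = 899 left.
December 1966 has 31 days: 899 − 31 = 868 left.
January 1967 has 31 days: 868 − 31 = 837 left.
February 1967 has 28 days (1967 is not a leap year): 837 − 28 = 809 left.
March 1967 has 31 days: 809 − 31 = 778 left.
April 1967 has 30 days: 778 − 30 = 748 left.
May 1967 has 31 days: 748 − 31 = 717 left.
June 1967 has 30 days: 717 − 30 = 687 left.
July 1967 has 31 days: 687 − 31 = 656 left.
August 1967 has 31 days: 656 − 31 = 625 left.
September 1967 has 30 days: 625 − 30 = 595 left.
October 1967 has 31 days: 595 − 31 = 564 left.
November 1967 has 30 days: 564 − 30 = 534 left.
December 1967 has 31 days: 534 − 31 = 503 left.
January 1968 has 31 days: 503 − 31 = 472 left.
February 1968 has 29 days (1968 is a leap year): 472 − 29 = 443 left.
March 1968 has 31 days: 443 − 31 = 412 left.
April 1968 has 30 days: 412 − 30 = 382 left.
May 1968 has 31 days: 382 − 31 = 351 left.
June 1968 has 30 days: 351 − 30 = 321 left.
July 1968 has 31 days: 321 − 31 = 290 left.
August 1968 has 31 days: 290 − 31 = 259 left.
September 1968 has 30 days: 259 − 30 = 229 left.
October 1968 has 31 days: 229 − 31 = 198 left.
November 1968 has 30 days: 198 − 30 = 168 left.
December 1968 has 31 days: 168 − 31 = 137 left.
January 1969 has 31 days: 137 − 31 = 106 left.
February 1969 has 28 days (1969 is not a leap year): 106 − 28 = 78 left.
March 1969 has 31 days: 78 − 31 = 47 left.
April 1969 has 30 days: 47 − 30 = 17 left.
17 days into May 1969 → May 17, 1969.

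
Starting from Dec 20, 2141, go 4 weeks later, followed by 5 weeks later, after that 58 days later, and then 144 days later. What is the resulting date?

Advancing 4 weeks (= 28 days) from December 20, 2141:
December has 31 days, so 31 − 20 = 11 days remain after December 20, 2141; 28 − 11 = 17 left.
17 days into January 2142 → January 17, 2142.
Advancing 5 weeks (= 35 days) from January 17, 2142:
January has 31 days, so 31 − 17 = 14 days remain after January 17, 2142; 35 − 14 = 21 left.
21 days into February 2142 → February 21, 2142.
Adding 58 days from February 21, 2142:
February has 28 days, so 28 − 21 = 7 days remain after February 21, 2142; 58 − 7 = 51 left.
March 2142 has 31 days: 51 − 31 = 20 left.
20 days into April 2142 → April 20, 2142.
Advancing 144 days from April 20, 2142:
April has 30 days, so 30 − 20 = 10 days remain after April 20, 2142; 144 − 10 = 134 left.
May 2142 has 31 days: 134 − 31 = 103 left.
June 2142 has 30 days: 103 − 30 = 73 left.
July 2142 has 31 days: 73 − 31 = 42 left.
August 2142 has 31 days: 42 − 31 = 11 left.
11 days into September 2142 → September 11, 2142.

September 11, 2142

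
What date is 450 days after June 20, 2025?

September 13, 2026

Advancing 450 days from June 20, 2025.
June has 30 days, so 30 − 20 = 10 days remain after June 20, 2025; 450 − 10 = 440 left.
July 2025 has 31 days: 440 − 31 = 409 left.
August 2025 has 31 days: 409 − 31 = 378 left.
September 2025 has 30 days: 378 − 30 = 348 left.
October 2025 has 31 days: 348 − 31 = 317 left.
November 2025 has 30 days: 317 − 30 = 287 left.
December 2025 has 31 days: 287 − 31 = 256 left.
January 2026 has 31 days: 256 − 31 = 225 left.
February 2026 has 28 days (2026 is not a leap year): 225 − 28 = 197 left.
March 2026 has 31 days: 197 − 31 = 166 left.
April 2026 has 30 days: 166 − 30 = 136 left.
May 2026 has 31 days: 136 − 31 = 105 left.
June 2026 has 30 days: 105 − 30 = 75 left.
July 2026 has 31 days: 75 − 31 = 44 left.
August 2026 has 31 days: 44 − 31 = 13 left.
13 days into September 2026 → September 13, 2026.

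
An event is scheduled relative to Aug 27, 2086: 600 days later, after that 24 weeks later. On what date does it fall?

Counting forward 600 days from August 27, 2086:
August has 31 days, so 31 − 27 = 4 days remain after August 27, 2086; 600 − 4 = 596 left.
September 2086 has 30 days: 596 − 30 = 566 left.
October 2086 has 31 days: 566 − 31 = 535 left.
November 2086 has 30 days: 535 − 30 = 505 left.
December 2086 has 31 days: 505 − 31 = 474 left.
January 2087 has 31 days: 474 − 31 = 443 left.
February 2087 has 28 days (2087 is not a leap year): 443 − 28 = 415 left.
March 2087 has 31 days: 415 − 31 = 384 left.
April 2087 has 30 days: 384 − 30 = 354 left.
May 2087 has 31 days: 354 − 31 = 323 left.
June 2087 has 30 days: 323 − 30 = 293 left.
July 2087 has 31 days: 293 − 31 = 262 left.
August 2087 has 31 days: 262 − 31 = 231 left.
September 2087 has 30 days: 231 − 30 = 201 left.
October 2087 has 31 days: 201 − 31 = 170 left.
November 2087 has 30 days: 170 − 30 = 140 left.
December 2087 has 31 days: 140 − 31 = 109 left.
January 2088 has 31 days: 109 − 31 = 78 left.
February 2088 has 29 days (2088 is a leap year): 78 − 29 = 49 left.
March 2088 has 31 days: 49 − 31 = 18 left.
18 days into April 2088 → April 18, 2088.
Counting forward 24 weeks (= 168 days) from April 18, 2088:
April has 30 days, so 30 − 18 = 12 days remain after April 18, 2088; 168 − 12 = 156 left.
May 2088 has 31 days: 156 − 31 = 125 left.
June 2088 has 30 days: 125 − 30 = 95 left.
July 2088 has 31 days: 95 − 31 = 64 left.
August 2088 has 31 days: 64 − 31 = 33 left.
September 2088 has 30 days: 33 − 30 = 3 left.
3 days into October 2088 → October 3, 2088.

October 3, 2088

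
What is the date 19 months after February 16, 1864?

September 16, 1865

Advancing 19 months from February 16, 1864.
month 2 + 19 = 21, which is month 9 of year 1865 → September 1865.
Day 16 is valid in September, giving September 16, 1865.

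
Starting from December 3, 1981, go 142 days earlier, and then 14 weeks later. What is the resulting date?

Counting back 142 days from December 3, 1981:
Going back 3 days from December 3, 1981 reaches the end of the previous month; 142 − 3 = 139 left.
November 1981 has 30 days: 139 − 30 = 109 left.
October 1981 has 31 days: 109 − 31 = 78 left.
September 1981 has 30 days: 78 − 30 = 48 left.
August 1981 has 31 days: 48 − 31 = 17 left.
July 1981 has 31 days; 31 − 17 = 14 → July 14, 1981.
Adding 14 weeks (= 98 days) from July 14, 1981:
July has 31 days, so 31 − 14 = 17 days remain after July 14, 1981; 98 − 17 = 81 left.
August 1981 has 31 days: 81 − 31 = 50 left.
September 1981 has 30 days: 50 − 30 = 20 left.
20 days into October 1981 → October 20, 1981.

October 20, 1981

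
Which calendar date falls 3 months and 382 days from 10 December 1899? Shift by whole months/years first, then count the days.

Counting forward 3 months and 382 days from December 10, 1899: first the month/year part, then the days.
month 12 + 3 = 15, which is month 3 of year 1900 → March 1900.
Day 10 is valid in March, giving March 10, 1900.
Now add 382 days from March 10, 1900.
March has 31 days, so 31 − 10 = 21 days remain after March 10, 1900; 382 − 21 = 361 left.
April 1900 has 30 days: 361 − 30 = 331 left.
May 1900 has 31 days: 331 − 31 = 300 left.
June 1900 has 30 days: 300 − 30 = 270 left.
July 1900 has 31 days: 270 − 31 = 239 left.
August 1900 has 31 days: 239 − 31 = 208 left.
September 1900 has 30 days: 208 − 30 = 178 left.
October 1900 has 31 days: 178 − 31 = 147 left.
November 1900 has 30 days: 147 − 30 = 117 left.
December 1900 has 31 days: 117 − 31 = 86 left.
January 1901 has 31 days: 86 − 31 = 55 left.
February 1901 has 28 days (1901 is not a leap year): 55 − 28 = 27 left.
27 days into March 1901 → March 27, 1901.

March 27, 1901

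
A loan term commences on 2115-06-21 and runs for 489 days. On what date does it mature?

Adding 489 days from June 21, 2115.
June has 30 days, so 30 − 21 = 9 days remain after June 21, 2115; 489 − 9 = 480 left.
July 2115 has 31 days: 480 − 31 = 449 left.
August 2115 has 31 days: 449 − 31 = 418 left.
September 2115 has 30 days: 418 − 30 = 388 left.
October 2115 has 31 days: 388 − 31 = 357 left.
November 2115 has 30 days: 357 − 30 = 327 left.
December 2115 has 31 days: 327 − 31 = 296 left.
January 2116 has 31 days: 296 − 31 = 265 left.
February 2116 has 29 days (2116 is a leap year): 265 − 29 = 236 left.
March 2116 has 31 days: 236 − 31 = 205 left.
April 2116 has 30 days: 205 − 30 = 175 left.
May 2116 has 31 days: 175 − 31 = 144 left.
June 2116 has 30 days: 144 − 30 = 114 left.
July 2116 has 31 days: 114 − 31 = 83 left.
August 2116 has 31 days: 83 − 31 = 52 left.
September 2116 has 30 days: 52 − 30 = 22 left.
22 days into October 2116 → October 22, 2116.

October 22, 2116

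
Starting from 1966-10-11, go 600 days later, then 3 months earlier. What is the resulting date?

March 2, 1968

Adding 600 days from October 11, 1966:
October has 31 days, so 31 − 11 = 20 days remain after October 11, 1966; 600 − 20 = 580 left.
November 1966 has 30 days: 580 − 30 = 550 left.
December 1966 has 31 days: 550 − 31 = 519 left.
January 1967 has 31 days: 519 − 31 = 488 left.
February 1967 has 28 days (1967 is not a leap year): 488 − 28 = 460 left.
March 1967 has 31 days: 460 − 31 = 429 left.
April 1967 has 30 days: 429 − 30 = 399 left.
May 1967 has 31 days: 399 − 31 = 368 left.
June 1967 has 30 days: 368 − 30 = 338 left.
July 1967 has 31 days: 338 − 31 = 307 left.
August 1967 has 31 days: 307 − 31 = 276 left.
September 1967 has 30 days: 276 − 30 = 246 left.
October 1967 has 31 days: 246 − 31 = 215 left.
November 1967 has 30 days: 215 − 30 = 185 left.
December 1967 has 31 days: 185 − 31 = 154 left.
January 1968 has 31 days: 154 − 31 = 123 left.
February 1968 has 29 days (1968 is a leap year): 123 − 29 = 94 left.
March 1968 has 31 days: 94 − 31 = 63 left.
April 1968 has 30 days: 63 − 30 = 33 left.
May 1968 has 31 days: 33 − 31 = 2 left.
2 days into June 1968 → June 2, 1968.
Going back 3 months from June 2, 1968:
month 6 − 3 = 3 → March 1968.
Day 2 is valid in March, giving March 2, 1968.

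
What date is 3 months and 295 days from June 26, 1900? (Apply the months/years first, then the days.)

July 18, 1901

Counting forward 3 months and 295 days from June 26, 1900: first the month/year part, then the days.
month 6 + 3 = 9 → September 1900.
Day 26 is valid in September, giving September 26, 1900.
Now add 295 days from September 26, 1900.
September has 30 days, so 30 − 26 = 4 days remain after September 26, 1900; 295 − 4 = 291 left.
October 1900 has 31 days: 291 − 31 = 260 left.
November 1900 has 30 days: 260 − 30 = 230 left.
December 1900 has 31 days: 230 − 31 = 199 left.
January 1901 has 31 days: 199 − 31 = 168 left.
February 1901 has 28 days (1901 is not a leap year): 168 − 28 = 140 left.
March 1901 has 31 days: 140 − 31 = 109 left.
April 1901 has 30 days: 109 − 30 = 79 left.
May 1901 has 31 days: 79 − 31 = 48 left.
June 1901 has 30 days: 48 − 30 = 18 left.
18 days into July 1901 → July 18, 1901.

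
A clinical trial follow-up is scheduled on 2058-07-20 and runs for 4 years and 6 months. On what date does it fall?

Counting forward 4 years and 6 months from July 20, 2058.
+4 years → 2062; month 7 + 6 = 13, which is month 1 of year 2063 → January 2063.
Day 20 is valid in January, giving January 20, 2063.

January 20, 2063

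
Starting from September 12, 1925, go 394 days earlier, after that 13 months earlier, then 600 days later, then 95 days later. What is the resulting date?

Counting back 394 days from September 12, 1925:
Going back 12 days from September 12, 1925 reaches the end of the previous month; 394 − 12 = 382 left.
August 1925 has 31 days: 382 − 31 = 351 left.
July 1925 has 31 days: 351 − 31 = 320 left.
June 1925 has 30 days: 320 − 30 = 290 left.
May 1925 has 31 days: 290 − 31 = 259 left.
April 1925 has 30 days: 259 − 30 = 229 left.
March 1925 has 31 days: 229 − 31 = 198 left.
February 1925 has 28 days (1925 is not a leap year): 198 − 28 = 170 left.
January 1925 has 31 days: 170 − 31 = 139 left.
December 1924 has 31 days: 139 − 31 = 108 left.
November 1924 has 30 days: 108 − 30 = 78 left.
October 1924 has 31 days: 78 − 31 = 47 left.
September 1924 has 30 days: 47 − 30 = 17 left.
August 1924 has 31 days; 31 − 17 = 14 → August 14, 1924.
Going back 13 months from August 14, 1924:
month 8 − 13 = -5, which is month 7 of year 1923 → July 1923.
Day 14 is valid in July, giving July 14, 1923.
Counting forward 600 days from July 14, 1923:
July has 31 days, so 31 − 14 = 17 days remain after July 14, 1923; 600 − 17 = 583 left.
August 1923 has 31 days: 583 − 31 = 552 left.
September 1923 has 30 days: 552 − 30 = 522 left.
October 1923 has 31 days: 522 − 31 = 491 left.
November 1923 has 30 days: 491 − 30 = 461 left.
December 1923 has 31 days: 461 − 31 = 430 left.
January 1924 has 31 days: 430 − 31 = 399 left.
February 1924 has 29 days (1924 is a leap year): 399 − 29 = 370 left.
March 1924 has 31 days: 370 − 31 = 339 left.
April 1924 has 30 days: 339 − 30 = 309 left.
May 1924 has 31 days: 309 − 31 = 278 left.
June 1924 has 30 days: 278 − 30 = 248 left.
July 1924 has 31 days: 248 − 31 = 217 left.
August 1924 has 31 days: 217 − 31 = 186 left.
September 1924 has 30 days: 186 − 30 = 156 left.
October 1924 has 31 days: 156 − 31 = 125 left.
November 1924 has 30 days: 125 − 30 = 95 left.
December 1924 has 31 days: 95 − 31 = 64 left.
January 1925 has 31 days: 64 − 31 = 33 left.
February 1925 has 28 days (1925 is not a leap year): 33 − 28 = 5 left.
5 days into March 1925 → March 5, 1925.
Advancing 95 days from March 5, 1925:
March has 31 days, so 31 − 5 = 26 days remain after March 5, 1925; 95 − 26 = 69 left.
April 1925 has 30 days: 69 − 30 = 39 left.
May 1925 has 31 days: 39 − 31 = 8 left.
8 days into June 1925 → June 8, 1925.

June 8, 1925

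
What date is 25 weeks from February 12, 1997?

Counting forward 25 weeks = 175 days from February 12, 1997.
February has 28 days, so 28 − 12 = 16 days remain after February 12, 1997; 175 − 16 = 159 left.
March 1997 has 31 days: 159 − 31 = 128 left.
April 1997 has 30 days: 128 − 30 = 98 left.
May 1997 has 31 days: 98 − 31 = 67 left.
June 1997 has 30 days: 67 − 30 = 37 left.
July 1997 has 31 days: 37 − 31 = 6 left.
6 days into August 1997 → August 6, 1997.

August 6, 1997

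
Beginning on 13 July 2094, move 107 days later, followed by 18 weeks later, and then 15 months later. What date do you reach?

June 3, 2096

Advancing 107 days from July 13, 2094:
July has 31 days, so 31 − 13 = 18 days remain after July 13, 2094; 107 − 18 = 89 left.
August 2094 has 31 days: 89 − 31 = 58 left.
September 2094 has 30 days: 58 − 30 = 28 left.
28 days into October 2094 → October 28, 2094.
Counting forward 18 weeks (= 126 days) from October 28, 2094:
October has 31 days, so 31 − 28 = 3 days remain after October 28, 2094; 126 − 3 = 123 left.
November 2094 has 30 days: 123 − 30 = 93 left.
December 2094 has 31 days: 93 − 31 = 62 left.
January 2095 has 31 days: 62 − 31 = 31 left.
February 2095 has 28 days (2095 is not a leap year): 31 − 28 = 3 left.
3 days into March 2095 → March 3, 2095.
Advancing 15 months from March 3, 2095:
month 3 + 15 = 18, which is month 6 of year 2096 → June 2096.
Day 3 is valid in June, giving June 3, 2096.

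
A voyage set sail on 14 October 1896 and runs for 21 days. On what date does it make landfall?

Adding 21 days from October 14, 1896.
October has 31 days, so 31 − 14 = 17 days remain after October 14, 1896; 21 − 17 = 4 left.
4 days into November 1896 → November 4, 1896.

November 4, 1896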